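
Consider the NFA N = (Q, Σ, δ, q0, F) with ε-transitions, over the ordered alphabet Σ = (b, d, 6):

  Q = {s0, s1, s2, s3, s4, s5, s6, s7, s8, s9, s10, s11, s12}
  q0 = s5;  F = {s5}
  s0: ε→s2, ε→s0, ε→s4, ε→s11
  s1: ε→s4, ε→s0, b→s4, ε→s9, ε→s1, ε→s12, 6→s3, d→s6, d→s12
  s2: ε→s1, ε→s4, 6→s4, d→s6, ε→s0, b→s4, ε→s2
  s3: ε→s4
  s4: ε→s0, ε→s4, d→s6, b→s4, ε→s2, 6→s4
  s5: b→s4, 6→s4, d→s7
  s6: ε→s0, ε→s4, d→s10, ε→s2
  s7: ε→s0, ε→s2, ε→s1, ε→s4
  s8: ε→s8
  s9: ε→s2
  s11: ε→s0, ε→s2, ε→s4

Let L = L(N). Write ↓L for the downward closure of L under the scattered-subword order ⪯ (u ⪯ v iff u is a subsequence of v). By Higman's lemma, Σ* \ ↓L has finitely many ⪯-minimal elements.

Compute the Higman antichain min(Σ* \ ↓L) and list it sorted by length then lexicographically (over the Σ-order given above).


|Q|=13, |F|=1, |δ|=43 (29 ε).
min D↑ (2 st, q0=0, F={1}): 0:b→1,d→1,6→1 1:b→1,d→1,6→1.
'b': run [12, 10] end={s0,s1,s10,s11,s12,s2,s3,s4,s6,s9} ∉↓L; 1/1 deletions ∈↓L.
'd': N↓-sim [12, 11] end={s0,s1,s10,s11,s12,s2,s3,s4,s6,s7,s9} ∉↓L; 1/1 single-dels accept.
'6': run [12, 10] end={s0,s1,s10,s11,s12,s2,s3,s4,s6,s9} rej; 1/1 single-dels accept.
3 obstructions.

Antichain: [b, d, 6].


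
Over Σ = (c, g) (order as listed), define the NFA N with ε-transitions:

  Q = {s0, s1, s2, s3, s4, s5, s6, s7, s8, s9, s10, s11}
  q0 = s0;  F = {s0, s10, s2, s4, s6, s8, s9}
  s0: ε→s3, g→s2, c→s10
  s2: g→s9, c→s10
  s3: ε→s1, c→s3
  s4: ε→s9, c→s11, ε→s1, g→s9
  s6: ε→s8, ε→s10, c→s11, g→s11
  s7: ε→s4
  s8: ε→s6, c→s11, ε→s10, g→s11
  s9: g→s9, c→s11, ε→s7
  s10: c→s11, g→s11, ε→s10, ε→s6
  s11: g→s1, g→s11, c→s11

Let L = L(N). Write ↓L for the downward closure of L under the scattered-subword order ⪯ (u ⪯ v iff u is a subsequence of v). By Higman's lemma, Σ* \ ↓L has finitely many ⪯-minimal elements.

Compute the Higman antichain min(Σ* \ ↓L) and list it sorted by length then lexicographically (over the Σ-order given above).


min(Σ*\↓L) = [cc, cg, ggc].

|Q|=12, |F|=7, |δ|=30 (12 ε).
min D↑ (5 st, q0=0, F={3}): 0:c→1,g→2 1:c→3,g→3 2:c→1,g→4 3:c→3,g→3 4:c→3,g→4 [Hopcroft].
'cc': |S_i|=[11, 6, 3] end={s1,s11,s3} rej; 2/2 single-dels accept.
'cg': N↓-sim [11, 6, 2] end={s1,s11} rej; 2/2 del acc.
'ggc': N↓-sim [11, 9, 5, 2] end={s1,s11} rej; 3/3 del acc.
3 minimals (antichain).


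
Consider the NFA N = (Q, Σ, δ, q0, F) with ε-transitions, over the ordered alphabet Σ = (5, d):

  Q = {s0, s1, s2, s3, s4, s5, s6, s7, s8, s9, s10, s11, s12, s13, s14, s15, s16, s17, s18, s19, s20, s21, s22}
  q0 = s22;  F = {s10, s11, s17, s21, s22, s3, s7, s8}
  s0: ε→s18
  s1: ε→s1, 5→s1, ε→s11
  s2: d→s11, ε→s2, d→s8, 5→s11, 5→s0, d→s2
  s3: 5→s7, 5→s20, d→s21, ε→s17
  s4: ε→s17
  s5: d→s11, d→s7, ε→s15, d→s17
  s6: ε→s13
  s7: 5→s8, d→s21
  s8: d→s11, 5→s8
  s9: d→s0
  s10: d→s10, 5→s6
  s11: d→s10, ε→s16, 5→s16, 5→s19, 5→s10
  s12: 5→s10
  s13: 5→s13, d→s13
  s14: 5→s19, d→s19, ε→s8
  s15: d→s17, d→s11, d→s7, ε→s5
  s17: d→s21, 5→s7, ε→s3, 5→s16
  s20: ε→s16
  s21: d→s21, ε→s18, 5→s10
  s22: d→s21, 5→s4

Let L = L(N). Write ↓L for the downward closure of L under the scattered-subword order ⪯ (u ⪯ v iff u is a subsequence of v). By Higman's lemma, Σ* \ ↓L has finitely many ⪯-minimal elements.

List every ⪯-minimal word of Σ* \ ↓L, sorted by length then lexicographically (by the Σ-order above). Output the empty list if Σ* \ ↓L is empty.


|Q|=23, |F|=8, |δ|=52 (14 ε).
min D↑ (8 st, q0=0, F={6}): 0:5→1,d→2 1:5→3,d→2 2:5→4,d→2 3:5→5,d→2 4:5→6,d→4 5:5→5,d→7 6:5→6,d→6 7:5→4,d→4.
'd55': |S_i|=[15, 8, 5, 2] end={s13,s6} rej; 3/3 single-dels accept.
'555dd5': |S_i|=[15, 14, 11, 7, 6, 3, 2] end={s13,s6} rej; 6/6 deletions ∈↓L.
2 words, ⪯-incomp.

A = [d55, 555dd5].


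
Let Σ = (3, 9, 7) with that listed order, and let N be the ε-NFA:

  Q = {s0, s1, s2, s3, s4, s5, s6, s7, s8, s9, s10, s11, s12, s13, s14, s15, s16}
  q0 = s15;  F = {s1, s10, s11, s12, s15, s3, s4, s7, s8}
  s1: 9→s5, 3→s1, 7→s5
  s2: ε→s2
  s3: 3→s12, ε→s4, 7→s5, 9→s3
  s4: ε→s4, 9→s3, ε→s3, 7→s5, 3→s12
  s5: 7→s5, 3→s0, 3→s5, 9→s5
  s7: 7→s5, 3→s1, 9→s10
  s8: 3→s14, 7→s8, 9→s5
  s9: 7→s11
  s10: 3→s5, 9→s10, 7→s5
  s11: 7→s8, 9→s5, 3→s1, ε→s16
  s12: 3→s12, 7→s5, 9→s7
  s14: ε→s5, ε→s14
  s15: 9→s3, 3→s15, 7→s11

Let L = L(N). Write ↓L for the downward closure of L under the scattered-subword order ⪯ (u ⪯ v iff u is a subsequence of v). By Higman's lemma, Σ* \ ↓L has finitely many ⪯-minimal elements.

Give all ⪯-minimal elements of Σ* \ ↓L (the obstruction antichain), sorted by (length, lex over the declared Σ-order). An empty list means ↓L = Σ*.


min(Σ*\↓L) = [97, 79, 737, 773, 93939, 93993].

|Q|=17, |F|=9, |δ|=39 (7 ε).
min D↑ (9 st, q0=0, F={4}): 0:3→0,9→1,7→2 1:3→3,9→1,7→4 2:3→5,9→4,7→6 3:3→3,9→7,7→4 4:3→4,9→4,7→4 5:3→5,9→4,7→4 6:3→4,9→4,7→6 7:3→5,9→8,7→4 8:3→4,9→8,7→4.
'97': run [13, 8, 2] end={s0,s5} — reject; 2/2 single-dels accept.
'79': N↓-sim [13, 7, 2] end={s0,s5} rej; 2/2 del acc.
'737': N↓-sim [13, 7, 4, 2] end={s0,s5} ∉↓L; 3/3 del acc.
'773': run [13, 7, 4, 3] end={s0,s14,s5} ∉↓L; 3/3 single-dels accept.
'93939': N↓-sim [13, 8, 6, 5, 3, 2] end={s0,s5} rej; 5/5 single-dels accept.
'93993': run [13, 8, 6, 5, 3, 2] end={s0,s5} ∉↓L; 5/5 del acc.
6 obstructions.


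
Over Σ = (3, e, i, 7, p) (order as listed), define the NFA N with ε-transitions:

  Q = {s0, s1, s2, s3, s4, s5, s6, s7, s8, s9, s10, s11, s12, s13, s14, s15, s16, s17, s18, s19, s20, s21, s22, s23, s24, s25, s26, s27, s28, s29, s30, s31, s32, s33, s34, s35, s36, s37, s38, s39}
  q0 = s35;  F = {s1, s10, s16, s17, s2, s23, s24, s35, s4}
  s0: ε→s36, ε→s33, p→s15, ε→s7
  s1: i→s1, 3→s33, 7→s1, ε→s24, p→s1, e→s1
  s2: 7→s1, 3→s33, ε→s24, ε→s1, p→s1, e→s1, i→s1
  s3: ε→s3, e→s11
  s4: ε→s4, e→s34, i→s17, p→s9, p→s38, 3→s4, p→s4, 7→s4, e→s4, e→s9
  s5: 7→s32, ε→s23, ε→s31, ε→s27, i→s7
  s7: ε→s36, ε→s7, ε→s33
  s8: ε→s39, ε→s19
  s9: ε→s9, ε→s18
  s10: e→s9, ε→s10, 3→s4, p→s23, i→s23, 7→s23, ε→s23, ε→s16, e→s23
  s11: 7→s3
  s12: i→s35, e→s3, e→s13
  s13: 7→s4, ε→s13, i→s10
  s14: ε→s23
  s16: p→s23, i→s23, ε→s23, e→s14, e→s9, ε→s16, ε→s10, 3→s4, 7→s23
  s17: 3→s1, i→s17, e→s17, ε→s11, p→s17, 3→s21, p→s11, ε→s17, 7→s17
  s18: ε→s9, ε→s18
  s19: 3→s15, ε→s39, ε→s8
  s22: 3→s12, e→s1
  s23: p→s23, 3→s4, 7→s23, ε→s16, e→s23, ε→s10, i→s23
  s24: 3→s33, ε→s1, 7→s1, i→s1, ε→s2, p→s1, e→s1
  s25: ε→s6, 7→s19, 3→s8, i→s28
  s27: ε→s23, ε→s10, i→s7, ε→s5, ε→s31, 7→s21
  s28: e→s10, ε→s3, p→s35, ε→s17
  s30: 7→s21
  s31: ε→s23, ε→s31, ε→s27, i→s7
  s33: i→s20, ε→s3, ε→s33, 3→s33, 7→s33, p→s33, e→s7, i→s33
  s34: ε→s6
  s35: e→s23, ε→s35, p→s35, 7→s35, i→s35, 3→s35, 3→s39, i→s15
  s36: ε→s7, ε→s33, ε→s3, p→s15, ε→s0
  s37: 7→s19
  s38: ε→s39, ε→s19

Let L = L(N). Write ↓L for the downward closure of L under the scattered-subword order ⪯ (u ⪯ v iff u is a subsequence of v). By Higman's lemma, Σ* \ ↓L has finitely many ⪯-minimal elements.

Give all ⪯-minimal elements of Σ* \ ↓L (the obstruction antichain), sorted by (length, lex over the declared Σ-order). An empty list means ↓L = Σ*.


|Q|=40, |F|=9, |δ|=141 (56 ε).
min D↑ (6 st, q0=0, F={5}): 0:3→0,e→1,i→0,7→0,p→0 1:3→2,e→1,i→1,7→1,p→1 2:3→2,e→2,i→3,7→2,p→2 3:3→4,e→3,i→3,7→3,p→3 4:3→5,e→4,i→4,7→4,p→4 5:3→5,e→5,i→5,7→5,p→5 [Hopcroft].
'e3i33': run [27, 26, 22, 13, 12, 8] end={s0,s11,s15,s20,s3,s33,s36,s7} — reject; 5/5 del acc.
1 words, ⪯-incomp.

Antichain: [e3i33].


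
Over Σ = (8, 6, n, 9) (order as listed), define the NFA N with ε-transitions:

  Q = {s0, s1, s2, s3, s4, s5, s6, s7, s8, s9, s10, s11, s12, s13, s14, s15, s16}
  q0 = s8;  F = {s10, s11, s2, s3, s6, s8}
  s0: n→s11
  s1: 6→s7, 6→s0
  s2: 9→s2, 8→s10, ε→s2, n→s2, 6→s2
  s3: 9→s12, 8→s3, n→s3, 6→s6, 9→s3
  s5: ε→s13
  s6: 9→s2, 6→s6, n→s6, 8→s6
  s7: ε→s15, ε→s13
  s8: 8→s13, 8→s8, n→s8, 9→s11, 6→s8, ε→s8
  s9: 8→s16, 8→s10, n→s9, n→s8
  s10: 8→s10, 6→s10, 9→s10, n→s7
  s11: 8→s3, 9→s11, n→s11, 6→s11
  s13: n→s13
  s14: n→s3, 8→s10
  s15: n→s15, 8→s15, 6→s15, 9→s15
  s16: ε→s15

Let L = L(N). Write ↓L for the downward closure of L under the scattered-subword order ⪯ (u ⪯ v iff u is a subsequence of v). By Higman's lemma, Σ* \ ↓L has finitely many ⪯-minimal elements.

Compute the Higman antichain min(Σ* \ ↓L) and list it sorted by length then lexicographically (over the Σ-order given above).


|Q|=17, |F|=6, |δ|=46 (6 ε).
min D↑ (7 st, q0=0, F={6}): 0:8→0,6→0,n→0,9→1 1:8→2,6→1,n→1,9→1 2:8→2,6→3,n→2,9→2 3:8→3,6→3,n→3,9→4 4:8→5,6→4,n→4,9→4 5:8→5,6→5,n→6,9→5 6:8→6,6→6,n→6,9→6.
'98698n': |S_i|=[10, 9, 8, 6, 5, 4, 3] end={s13,s15,s7} — reject; 6/6 del acc.
1 minimals (antichain).

Antichain: [98698n].


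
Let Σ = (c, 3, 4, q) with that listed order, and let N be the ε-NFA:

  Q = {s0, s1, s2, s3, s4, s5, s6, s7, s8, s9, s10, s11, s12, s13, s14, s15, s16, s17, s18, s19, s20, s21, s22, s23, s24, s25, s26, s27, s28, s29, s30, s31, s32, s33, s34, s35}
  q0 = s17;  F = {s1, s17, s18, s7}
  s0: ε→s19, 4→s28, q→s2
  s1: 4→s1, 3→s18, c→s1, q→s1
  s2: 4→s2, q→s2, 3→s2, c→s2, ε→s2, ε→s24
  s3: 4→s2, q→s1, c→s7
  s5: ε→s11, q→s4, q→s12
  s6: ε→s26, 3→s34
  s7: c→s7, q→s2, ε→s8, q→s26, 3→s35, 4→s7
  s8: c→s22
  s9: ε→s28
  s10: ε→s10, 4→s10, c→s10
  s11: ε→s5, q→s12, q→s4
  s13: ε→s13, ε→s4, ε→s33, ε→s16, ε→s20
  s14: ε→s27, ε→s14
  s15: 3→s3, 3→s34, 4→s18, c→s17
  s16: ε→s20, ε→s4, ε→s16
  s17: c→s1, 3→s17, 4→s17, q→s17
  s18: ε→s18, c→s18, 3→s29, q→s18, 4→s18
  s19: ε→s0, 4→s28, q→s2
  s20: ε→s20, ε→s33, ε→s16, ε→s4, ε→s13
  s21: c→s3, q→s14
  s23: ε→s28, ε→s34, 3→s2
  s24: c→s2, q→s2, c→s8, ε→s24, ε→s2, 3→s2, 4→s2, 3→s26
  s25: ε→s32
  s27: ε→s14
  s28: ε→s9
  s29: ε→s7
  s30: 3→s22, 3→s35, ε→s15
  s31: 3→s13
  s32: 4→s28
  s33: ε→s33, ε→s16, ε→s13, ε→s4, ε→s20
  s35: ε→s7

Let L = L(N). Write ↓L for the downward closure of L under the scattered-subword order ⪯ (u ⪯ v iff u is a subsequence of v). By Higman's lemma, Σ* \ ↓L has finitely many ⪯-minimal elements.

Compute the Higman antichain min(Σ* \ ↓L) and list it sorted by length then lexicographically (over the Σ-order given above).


min(Σ*\↓L) = [c33q].

|Q|=36, |F|=4, |δ|=94 (41 ε).
min D↑ (5 st, q0=0, F={4}): 0:c→1,3→0,4→0,q→0 1:c→1,3→2,4→1,q→1 2:c→2,3→3,4→2,q→2 3:c→3,3→3,4→3,q→4 4:c→4,3→4,4→4,q→4.
'c33q': |S_i|=[11, 10, 9, 8, 5] end={s2,s22,s24,s26,s8} rej; 4/4 deletions ∈↓L.
1 words, ⪯-incomp.


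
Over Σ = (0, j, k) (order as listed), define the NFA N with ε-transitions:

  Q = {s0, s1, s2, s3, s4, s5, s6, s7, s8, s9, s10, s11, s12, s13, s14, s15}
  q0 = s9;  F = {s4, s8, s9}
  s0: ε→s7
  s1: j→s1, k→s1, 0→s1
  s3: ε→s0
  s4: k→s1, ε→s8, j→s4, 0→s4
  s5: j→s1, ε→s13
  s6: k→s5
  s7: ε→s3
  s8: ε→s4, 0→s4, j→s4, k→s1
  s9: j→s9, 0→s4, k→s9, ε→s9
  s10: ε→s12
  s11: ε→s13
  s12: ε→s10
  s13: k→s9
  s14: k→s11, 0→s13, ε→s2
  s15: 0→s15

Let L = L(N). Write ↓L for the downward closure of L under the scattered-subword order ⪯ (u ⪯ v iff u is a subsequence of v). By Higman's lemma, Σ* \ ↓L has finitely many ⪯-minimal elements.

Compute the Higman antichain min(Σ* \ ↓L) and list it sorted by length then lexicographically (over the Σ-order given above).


|Q|=16, |F|=3, |δ|=29 (11 ε).
min D↑ (3 st, q0=0, F={2}): 0:0→1,j→0,k→0 1:0→1,j→1,k→2 2:0→2,j→2,k→2 (ε-aug+det+¬).
'0k': N↓-sim [4, 3, 1] end={s1} rej; 2/2 del acc.
1 obstructions.

A = [0k].


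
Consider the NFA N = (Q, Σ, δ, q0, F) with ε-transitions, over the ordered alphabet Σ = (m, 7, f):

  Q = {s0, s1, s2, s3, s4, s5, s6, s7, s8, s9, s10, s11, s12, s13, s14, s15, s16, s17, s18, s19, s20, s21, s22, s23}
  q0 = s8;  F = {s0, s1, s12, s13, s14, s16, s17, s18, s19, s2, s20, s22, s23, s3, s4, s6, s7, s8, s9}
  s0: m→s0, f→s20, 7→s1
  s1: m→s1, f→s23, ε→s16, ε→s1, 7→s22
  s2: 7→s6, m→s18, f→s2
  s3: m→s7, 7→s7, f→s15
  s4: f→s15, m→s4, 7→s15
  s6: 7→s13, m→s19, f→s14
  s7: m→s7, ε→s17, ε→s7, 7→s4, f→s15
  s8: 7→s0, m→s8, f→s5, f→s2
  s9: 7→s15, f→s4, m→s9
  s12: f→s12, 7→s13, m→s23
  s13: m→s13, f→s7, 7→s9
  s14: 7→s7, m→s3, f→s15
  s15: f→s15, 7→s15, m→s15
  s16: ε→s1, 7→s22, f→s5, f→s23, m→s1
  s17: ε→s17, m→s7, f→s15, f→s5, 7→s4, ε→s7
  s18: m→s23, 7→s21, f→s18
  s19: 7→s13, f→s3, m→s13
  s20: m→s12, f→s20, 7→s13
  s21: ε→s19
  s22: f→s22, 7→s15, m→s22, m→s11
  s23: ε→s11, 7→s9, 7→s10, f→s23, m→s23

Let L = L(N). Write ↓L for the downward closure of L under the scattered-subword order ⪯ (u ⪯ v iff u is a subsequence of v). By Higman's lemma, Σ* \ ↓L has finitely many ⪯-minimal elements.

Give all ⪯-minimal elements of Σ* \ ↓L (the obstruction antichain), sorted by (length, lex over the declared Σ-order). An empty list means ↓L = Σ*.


A = [7777, f7ff, fmm77].

|Q|=24, |F|=19, |δ|=74 (9 ε).
min D↑ (18 st, q0=0, F={13}): 0:m→0,7→1,f→2 1:m→1,7→3,f→4 2:m→5,7→6,f→2 3:m→3,7→7,f→8 4:m→9,7→10,f→4 5:m→8,7→11,f→5 6:m→11,7→10,f→12 7:m→7,7→13,f→7 8:m→8,7→14,f→8 9:m→8,7→10,f→9 10:m→10,7→14,f→15 11:m→10,7→10,f→16 12:m→16,7→15,f→13 13:m→13,7→13,f→13 14:m→14,7→13,f→17 15:m→15,7→17,f→13 16:m→15,7→15,f→13 17:m→17,7→13,f→13 [Hopcroft].
'7777': |S_i|=[24, 21, 13, 6, 1] end={s15} ∉↓L; 4/4 deletions ∈↓L.
'f7ff': run [24, 20, 13, 7, 2] end={s15,s5} rej; 4/4 deletions ∈↓L.
'fmm77': N↓-sim [24, 20, 16, 11, 4, 1] end={s15} ∉↓L; 5/5 single-dels accept.
3 words, ⪯-incomp.


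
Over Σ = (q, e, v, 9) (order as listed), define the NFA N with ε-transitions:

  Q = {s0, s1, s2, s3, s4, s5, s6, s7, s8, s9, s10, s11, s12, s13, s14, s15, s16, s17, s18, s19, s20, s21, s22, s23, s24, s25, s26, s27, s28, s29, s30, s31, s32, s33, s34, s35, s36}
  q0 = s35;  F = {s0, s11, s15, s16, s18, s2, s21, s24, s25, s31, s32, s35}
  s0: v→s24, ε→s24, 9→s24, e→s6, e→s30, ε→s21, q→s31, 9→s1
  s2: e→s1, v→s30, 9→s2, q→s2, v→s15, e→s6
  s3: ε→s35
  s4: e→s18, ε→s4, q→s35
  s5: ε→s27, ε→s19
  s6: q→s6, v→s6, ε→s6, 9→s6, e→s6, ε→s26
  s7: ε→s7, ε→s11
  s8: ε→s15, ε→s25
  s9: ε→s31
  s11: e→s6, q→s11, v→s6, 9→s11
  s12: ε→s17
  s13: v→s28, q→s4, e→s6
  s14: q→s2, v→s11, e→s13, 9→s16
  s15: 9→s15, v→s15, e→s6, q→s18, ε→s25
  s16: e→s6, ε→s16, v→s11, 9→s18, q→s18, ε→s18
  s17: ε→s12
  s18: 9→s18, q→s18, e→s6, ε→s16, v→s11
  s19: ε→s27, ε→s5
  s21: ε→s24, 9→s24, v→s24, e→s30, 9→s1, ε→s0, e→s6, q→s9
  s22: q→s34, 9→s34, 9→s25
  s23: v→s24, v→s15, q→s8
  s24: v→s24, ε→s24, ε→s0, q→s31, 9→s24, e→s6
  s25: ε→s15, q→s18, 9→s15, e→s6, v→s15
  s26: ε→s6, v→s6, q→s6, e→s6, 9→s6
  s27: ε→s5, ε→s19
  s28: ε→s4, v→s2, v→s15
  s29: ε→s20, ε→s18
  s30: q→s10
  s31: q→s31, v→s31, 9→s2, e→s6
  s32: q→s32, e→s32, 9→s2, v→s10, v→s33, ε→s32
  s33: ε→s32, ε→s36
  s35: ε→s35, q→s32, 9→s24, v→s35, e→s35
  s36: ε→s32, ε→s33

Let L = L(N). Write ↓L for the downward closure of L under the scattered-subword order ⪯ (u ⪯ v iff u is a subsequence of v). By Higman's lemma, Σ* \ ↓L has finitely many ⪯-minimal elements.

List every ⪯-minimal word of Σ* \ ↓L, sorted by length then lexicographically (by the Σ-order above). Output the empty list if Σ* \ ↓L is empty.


|Q|=37, |F|=12, |δ|=119 (38 ε).
min D↑ (9 st, q0=0, F={5}): 0:q→1,e→0,v→0,9→2 1:q→1,e→1,v→1,9→3 2:q→4,e→5,v→2,9→2 3:q→3,e→5,v→6,9→3 4:q→4,e→5,v→4,9→3 5:q→5,e→5,v→5,9→5 6:q→7,e→5,v→6,9→6 7:q→7,e→5,v→8,9→7 8:q→8,e→5,v→5,9→8 [Hopcroft].
'9e': run [20, 16, 5] end={s1,s10,s26,s30,s6} — reject; 2/2 single-dels accept.
'q9vqvv': N↓-sim [20, 16, 11, 9, 6, 3, 2] end={s26,s6} — reject; 6/6 del acc.
2 obstructions.

min(Σ*\↓L) = [9e, q9vqvv].


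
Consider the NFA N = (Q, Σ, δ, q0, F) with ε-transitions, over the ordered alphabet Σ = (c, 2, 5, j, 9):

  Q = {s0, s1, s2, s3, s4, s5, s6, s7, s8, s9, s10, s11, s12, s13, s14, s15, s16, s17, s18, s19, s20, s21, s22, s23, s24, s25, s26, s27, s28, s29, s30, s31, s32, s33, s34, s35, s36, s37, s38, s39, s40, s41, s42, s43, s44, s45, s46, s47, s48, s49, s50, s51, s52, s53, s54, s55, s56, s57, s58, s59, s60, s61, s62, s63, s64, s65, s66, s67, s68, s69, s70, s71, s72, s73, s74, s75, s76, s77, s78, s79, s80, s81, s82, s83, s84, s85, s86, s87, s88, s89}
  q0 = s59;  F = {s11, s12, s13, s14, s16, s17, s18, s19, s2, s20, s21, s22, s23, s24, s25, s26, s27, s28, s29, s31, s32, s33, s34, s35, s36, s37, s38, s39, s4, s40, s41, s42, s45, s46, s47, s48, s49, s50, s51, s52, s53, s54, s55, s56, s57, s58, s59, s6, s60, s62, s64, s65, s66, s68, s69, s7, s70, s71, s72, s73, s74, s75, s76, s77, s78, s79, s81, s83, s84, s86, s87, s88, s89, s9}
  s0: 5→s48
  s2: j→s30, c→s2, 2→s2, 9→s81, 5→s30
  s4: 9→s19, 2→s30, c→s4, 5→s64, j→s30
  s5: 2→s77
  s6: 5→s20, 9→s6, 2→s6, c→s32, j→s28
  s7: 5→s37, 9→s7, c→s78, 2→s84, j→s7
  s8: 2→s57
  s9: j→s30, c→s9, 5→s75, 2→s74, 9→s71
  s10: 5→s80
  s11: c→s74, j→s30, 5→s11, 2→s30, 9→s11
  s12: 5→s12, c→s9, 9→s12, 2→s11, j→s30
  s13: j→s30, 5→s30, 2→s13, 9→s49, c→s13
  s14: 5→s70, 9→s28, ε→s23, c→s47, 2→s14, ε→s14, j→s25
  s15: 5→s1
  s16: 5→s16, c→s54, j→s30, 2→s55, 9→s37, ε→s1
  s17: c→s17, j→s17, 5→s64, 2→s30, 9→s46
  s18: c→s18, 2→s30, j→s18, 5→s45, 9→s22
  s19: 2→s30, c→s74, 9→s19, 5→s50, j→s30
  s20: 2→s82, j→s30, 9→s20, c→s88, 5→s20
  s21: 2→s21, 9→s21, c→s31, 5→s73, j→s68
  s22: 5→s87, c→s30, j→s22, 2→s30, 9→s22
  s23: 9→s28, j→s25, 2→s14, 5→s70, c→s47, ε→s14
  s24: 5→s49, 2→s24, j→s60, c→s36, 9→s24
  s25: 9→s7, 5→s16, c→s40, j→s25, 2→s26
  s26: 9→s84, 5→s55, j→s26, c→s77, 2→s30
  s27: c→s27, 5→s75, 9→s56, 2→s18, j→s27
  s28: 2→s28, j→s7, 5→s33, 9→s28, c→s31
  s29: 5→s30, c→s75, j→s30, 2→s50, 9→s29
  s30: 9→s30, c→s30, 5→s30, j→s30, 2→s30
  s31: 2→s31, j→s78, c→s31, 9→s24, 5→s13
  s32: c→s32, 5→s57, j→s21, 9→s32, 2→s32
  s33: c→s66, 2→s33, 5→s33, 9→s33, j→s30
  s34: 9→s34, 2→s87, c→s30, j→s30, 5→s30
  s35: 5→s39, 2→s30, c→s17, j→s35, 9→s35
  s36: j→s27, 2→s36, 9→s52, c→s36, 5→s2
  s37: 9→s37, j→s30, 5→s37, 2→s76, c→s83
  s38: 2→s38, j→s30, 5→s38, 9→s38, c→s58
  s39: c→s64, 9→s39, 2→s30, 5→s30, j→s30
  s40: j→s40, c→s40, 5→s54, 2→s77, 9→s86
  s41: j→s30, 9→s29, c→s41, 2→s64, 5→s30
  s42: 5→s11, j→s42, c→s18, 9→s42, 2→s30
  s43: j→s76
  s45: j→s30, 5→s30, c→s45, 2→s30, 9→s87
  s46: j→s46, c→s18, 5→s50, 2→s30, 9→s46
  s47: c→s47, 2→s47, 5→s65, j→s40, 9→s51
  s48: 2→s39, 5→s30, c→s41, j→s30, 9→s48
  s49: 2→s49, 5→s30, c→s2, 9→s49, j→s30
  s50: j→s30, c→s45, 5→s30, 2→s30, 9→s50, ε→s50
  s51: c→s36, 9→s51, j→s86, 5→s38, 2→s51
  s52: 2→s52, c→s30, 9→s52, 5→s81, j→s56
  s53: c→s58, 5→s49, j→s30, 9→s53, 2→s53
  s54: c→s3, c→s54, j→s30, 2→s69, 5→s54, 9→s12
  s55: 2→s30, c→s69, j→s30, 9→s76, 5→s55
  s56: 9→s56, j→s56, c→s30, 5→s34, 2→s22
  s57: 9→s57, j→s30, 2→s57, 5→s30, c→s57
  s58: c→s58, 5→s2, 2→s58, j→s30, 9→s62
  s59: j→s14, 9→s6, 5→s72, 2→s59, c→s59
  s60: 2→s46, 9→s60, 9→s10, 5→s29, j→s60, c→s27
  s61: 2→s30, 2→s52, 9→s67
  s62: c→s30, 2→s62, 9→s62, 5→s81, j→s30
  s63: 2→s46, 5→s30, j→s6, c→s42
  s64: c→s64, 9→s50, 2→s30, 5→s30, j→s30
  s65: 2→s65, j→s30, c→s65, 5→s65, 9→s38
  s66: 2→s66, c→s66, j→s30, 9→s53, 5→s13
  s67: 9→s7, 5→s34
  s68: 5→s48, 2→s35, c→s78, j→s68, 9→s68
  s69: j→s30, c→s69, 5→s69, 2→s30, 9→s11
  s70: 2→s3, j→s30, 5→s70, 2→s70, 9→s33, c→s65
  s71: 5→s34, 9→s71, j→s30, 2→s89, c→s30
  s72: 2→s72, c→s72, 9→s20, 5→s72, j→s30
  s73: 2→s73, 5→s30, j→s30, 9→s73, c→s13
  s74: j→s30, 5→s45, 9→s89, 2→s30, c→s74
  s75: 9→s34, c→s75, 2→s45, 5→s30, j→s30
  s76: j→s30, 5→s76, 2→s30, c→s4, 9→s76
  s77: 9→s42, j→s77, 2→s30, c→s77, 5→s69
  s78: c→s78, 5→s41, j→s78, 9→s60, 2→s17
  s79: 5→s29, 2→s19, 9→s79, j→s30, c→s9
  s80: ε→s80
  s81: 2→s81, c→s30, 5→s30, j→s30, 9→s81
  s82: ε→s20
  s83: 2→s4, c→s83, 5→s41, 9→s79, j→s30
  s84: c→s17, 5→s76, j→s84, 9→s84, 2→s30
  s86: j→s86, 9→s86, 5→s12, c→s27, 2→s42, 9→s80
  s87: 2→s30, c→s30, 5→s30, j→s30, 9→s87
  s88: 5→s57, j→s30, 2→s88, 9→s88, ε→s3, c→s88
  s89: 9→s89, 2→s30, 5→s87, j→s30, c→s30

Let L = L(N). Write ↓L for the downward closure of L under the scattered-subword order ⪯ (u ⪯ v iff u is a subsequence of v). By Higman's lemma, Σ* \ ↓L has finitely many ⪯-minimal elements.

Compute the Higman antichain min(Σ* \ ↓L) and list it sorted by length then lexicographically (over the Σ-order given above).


|Q|=90, |F|=74, |δ|=402 (8 ε).
min D↑ (74 st, q0=0, F={4}): 0:c→0,2→0,5→1,j→2,9→3 1:c→1,2→1,5→1,j→4,9→5 2:c→6,2→2,5→7,j→8,9→9 3:c→10,2→3,5→5,j→9,9→3 4:c→4,2→4,5→4,j→4,9→4 5:c→11,2→5,5→5,j→4,9→5 6:c→6,2→6,5→12,j→13,9→14 7:c→12,2→7,5→7,j→4,9→15 8:c→13,2→16,5→17,j→8,9→18 9:c→19,2→9,5→15,j→18,9→9 10:c→10,2→10,5→20,j→21,9→10 11:c→11,2→11,5→20,j→4,9→11 12:c→12,2→12,5→12,j→4,9→22 13:c→13,2→23,5→24,j→13,9→25 14:c→26,2→14,5→22,j→25,9→14 15:c→27,2→15,5→15,j→4,9→15 16:c→23,2→4,5→28,j→16,9→29 17:c→24,2→28,5→17,j→4,9→30 18:c→31,2→29,5→30,j→18,9→18 19:c→19,2→19,5→32,j→31,9→33 20:c→20,2→20,5→4,j→4,9→20 21:c→19,2→21,5→34,j→35,9→21 22:c→36,2→22,5→22,j→4,9→22 23:c→23,2→4,5→37,j→23,9→38 24:c→24,2→37,5→24,j→4,9→39 25:c→40,2→38,5→39,j→25,9→25 26:c→26,2→26,5→41,j→40,9→42 27:c→27,2→27,5→32,j→4,9→43 28:c→37,2→4,5→28,j→4,9→44 29:c→45,2→4,5→44,j→29,9→29 30:c→46,2→44,5→30,j→4,9→30 31:c→31,2→45,5→47,j→31,9→48 32:c→32,2→32,5→4,j→4,9→49 33:c→26,2→33,5→49,j→48,9→33 34:c→32,2→34,5→4,j→4,9→34 35:c→31,2→50,5→51,j→35,9→35 36:c→36,2→36,5→41,j→4,9→52 37:c→37,2→4,5→37,j→4,9→53 38:c→54,2→4,5→53,j→38,9→38 39:c→55,2→53,5→39,j→4,9→39 40:c→40,2→54,5→56,j→40,9→57 41:c→41,2→41,5→4,j→4,9→58 42:c→4,2→42,5→58,j→57,9→42 43:c→36,2→43,5→49,j→4,9→43 44:c→59,2→4,5→44,j→4,9→44 45:c→45,2→4,5→60,j→45,9→61 46:c→46,2→59,5→47,j→4,9→62 47:c→47,2→60,5→4,j→4,9→63 48:c→40,2→61,5→63,j→48,9→48 49:c→41,2→49,5→4,j→4,9→49 50:c→45,2→4,5→64,j→50,9→50 51:c→47,2→64,5→4,j→4,9→51 52:c→4,2→52,5→58,j→4,9→52 53:c→65,2→4,5→53,j→4,9→53 54:c→54,2→4,5→66,j→54,9→67 55:c→55,2→65,5→56,j→4,9→68 56:c→56,2→66,5→4,j→4,9→69 57:c→4,2→67,5→69,j→57,9→57 58:c→4,2→58,5→4,j→4,9→58 59:c→59,2→4,5→60,j→4,9→70 60:c→60,2→4,5→4,j→4,9→71 61:c→54,2→4,5→71,j→61,9→61 62:c→55,2→70,5→63,j→4,9→62 63:c→56,2→71,5→4,j→4,9→63 64:c→60,2→4,5→4,j→4,9→64 65:c→65,2→4,5→66,j→4,9→72 66:c→66,2→4,5→4,j→4,9→73 67:c→4,2→4,5→73,j→67,9→67 68:c→4,2→72,5→69,j→4,9→68 69:c→4,2→73,5→4,j→4,9→69 70:c→65,2→4,5→71,j→4,9→70 71:c→66,2→4,5→4,j→4,9→71 72:c→4,2→4,5→73,j→4,9→72 73:c→4,2→4,5→4,j→4,9→73 [Hopcroft].
'5j': |S_i|=[80, 48, 1] end={s30} — reject; 2/2 del acc.
'jj22': |S_i|=[80, 72, 49, 23, 1] end={s30} rej; 4/4 deletions ∈↓L.
'9c55': |S_i|=[80, 64, 49, 18, 1] end={s30} — reject; 4/4 deletions ∈↓L.
'jc9c9c': N↓-sim [80, 72, 52, 36, 19, 10, 1] end={s30} ∉↓L; 6/6 single-dels accept.
4 minimals (antichain).

A = [5j, jj22, 9c55, jc9c9c].


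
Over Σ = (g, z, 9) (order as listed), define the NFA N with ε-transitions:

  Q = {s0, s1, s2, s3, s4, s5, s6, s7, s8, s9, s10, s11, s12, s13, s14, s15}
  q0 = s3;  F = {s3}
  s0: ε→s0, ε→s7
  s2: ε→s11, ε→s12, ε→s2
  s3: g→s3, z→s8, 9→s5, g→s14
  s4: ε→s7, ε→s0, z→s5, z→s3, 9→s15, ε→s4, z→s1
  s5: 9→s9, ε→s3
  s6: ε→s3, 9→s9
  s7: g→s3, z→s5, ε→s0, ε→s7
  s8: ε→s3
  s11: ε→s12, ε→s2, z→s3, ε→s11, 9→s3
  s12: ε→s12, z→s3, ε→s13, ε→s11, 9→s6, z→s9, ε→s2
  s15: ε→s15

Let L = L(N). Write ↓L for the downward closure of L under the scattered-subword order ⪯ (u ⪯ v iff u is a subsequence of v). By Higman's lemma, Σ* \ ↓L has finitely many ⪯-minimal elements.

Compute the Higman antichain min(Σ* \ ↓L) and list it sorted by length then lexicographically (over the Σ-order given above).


Antichain: [].

|Q|=16, |F|=1, |δ|=38 (21 ε).
min D↑ (1 st, q0=0, F={}): 0:g→0,z→0,9→0.
L(D↑) = ∅; no obstructions.


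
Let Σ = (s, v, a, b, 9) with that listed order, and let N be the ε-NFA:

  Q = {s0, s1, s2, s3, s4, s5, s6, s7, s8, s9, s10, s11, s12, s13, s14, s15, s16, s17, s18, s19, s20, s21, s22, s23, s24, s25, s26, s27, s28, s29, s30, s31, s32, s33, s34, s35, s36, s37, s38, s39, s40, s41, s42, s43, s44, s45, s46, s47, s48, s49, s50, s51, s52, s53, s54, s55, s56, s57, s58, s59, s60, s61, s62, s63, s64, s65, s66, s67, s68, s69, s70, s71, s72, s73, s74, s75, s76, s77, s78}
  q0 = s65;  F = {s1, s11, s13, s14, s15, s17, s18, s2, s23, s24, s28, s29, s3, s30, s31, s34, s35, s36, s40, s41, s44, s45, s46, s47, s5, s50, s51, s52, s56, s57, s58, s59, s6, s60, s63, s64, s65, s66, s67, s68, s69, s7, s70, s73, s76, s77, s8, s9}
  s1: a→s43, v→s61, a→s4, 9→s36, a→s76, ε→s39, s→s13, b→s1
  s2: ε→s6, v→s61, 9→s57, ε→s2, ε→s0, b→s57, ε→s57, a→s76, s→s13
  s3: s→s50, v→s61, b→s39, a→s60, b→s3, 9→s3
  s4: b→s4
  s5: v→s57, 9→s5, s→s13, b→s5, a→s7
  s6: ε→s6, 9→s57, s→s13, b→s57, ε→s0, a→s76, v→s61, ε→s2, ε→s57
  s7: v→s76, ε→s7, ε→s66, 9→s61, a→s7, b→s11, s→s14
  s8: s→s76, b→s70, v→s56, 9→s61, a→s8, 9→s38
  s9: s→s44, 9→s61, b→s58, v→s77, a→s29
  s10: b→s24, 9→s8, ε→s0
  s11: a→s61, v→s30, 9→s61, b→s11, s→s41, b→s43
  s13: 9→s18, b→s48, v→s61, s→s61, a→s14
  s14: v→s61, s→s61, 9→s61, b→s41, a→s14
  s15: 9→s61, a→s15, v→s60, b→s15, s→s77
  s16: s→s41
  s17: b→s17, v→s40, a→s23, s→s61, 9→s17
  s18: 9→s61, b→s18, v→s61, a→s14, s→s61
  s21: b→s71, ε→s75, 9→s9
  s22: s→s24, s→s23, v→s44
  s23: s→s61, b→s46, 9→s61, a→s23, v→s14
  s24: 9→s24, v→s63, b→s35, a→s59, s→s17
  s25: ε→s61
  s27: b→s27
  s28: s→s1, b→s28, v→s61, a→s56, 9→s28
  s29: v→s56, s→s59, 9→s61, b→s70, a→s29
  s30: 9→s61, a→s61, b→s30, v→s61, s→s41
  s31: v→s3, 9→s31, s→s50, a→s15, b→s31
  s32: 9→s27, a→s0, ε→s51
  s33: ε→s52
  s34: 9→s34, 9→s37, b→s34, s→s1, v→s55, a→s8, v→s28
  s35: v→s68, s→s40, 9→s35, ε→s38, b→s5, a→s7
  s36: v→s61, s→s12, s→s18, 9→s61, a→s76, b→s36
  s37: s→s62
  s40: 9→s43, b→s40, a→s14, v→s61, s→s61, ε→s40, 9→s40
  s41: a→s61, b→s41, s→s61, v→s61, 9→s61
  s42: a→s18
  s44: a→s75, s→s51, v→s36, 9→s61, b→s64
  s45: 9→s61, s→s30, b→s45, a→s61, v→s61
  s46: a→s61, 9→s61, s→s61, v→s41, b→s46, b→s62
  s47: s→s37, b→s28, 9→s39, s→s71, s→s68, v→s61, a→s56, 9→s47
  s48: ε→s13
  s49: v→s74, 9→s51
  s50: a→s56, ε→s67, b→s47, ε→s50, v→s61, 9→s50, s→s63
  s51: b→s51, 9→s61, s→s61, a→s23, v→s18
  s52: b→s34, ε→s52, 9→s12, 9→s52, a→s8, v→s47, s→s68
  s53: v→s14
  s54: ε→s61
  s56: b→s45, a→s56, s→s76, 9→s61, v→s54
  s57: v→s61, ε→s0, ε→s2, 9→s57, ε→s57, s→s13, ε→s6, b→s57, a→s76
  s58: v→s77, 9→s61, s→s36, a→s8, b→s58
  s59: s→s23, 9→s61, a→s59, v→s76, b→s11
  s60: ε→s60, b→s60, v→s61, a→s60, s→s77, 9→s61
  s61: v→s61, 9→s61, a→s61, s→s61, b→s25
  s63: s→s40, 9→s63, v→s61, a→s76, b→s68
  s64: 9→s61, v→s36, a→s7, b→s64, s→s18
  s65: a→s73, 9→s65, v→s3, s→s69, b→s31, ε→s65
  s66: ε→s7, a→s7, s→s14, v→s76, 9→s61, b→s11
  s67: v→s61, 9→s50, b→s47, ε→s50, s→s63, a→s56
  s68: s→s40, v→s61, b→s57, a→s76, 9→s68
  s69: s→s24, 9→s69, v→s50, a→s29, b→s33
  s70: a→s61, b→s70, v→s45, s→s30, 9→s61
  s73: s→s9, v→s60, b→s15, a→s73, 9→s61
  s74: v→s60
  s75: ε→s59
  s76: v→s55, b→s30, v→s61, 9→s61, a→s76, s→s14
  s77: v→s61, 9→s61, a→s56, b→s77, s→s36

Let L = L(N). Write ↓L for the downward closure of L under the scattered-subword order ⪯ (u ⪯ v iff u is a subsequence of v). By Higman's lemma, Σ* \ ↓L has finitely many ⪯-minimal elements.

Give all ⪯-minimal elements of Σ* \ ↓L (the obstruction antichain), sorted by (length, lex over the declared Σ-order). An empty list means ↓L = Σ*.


min(Σ*\↓L) = [vv, a9, bsv, ssss, saba, sbbs99].

|Q|=79, |F|=48, |δ|=310 (32 ε).
min D↑ (45 st, q0=0, F={9}): 0:s→1,v→2,a→3,b→4,9→0 1:s→5,v→6,a→7,b→8,9→1 2:s→6,v→9,a→10,b→2,9→2 3:s→11,v→10,a→3,b→12,9→9 4:s→6,v→2,a→12,b→4,9→4 5:s→13,v→14,a→15,b→16,9→5 6:s→14,v→9,a→17,b→18,9→6 7:s→15,v→17,a→7,b→19,9→9 8:s→20,v→18,a→21,b→22,9→8 9:s→9,v→9,a→9,b→9,9→9 10:s→23,v→9,a→10,b→10,9→9 11:s→24,v→23,a→7,b→25,9→9 12:s→23,v→10,a→12,b→12,9→9 13:s→9,v→26,a→27,b→13,9→13 14:s→26,v→9,a→28,b→20,9→14 15:s→27,v→28,a→15,b→29,9→9 16:s→26,v→20,a→30,b→31,9→16 17:s→28,v→9,a→17,b→32,9→9 18:s→20,v→9,a→17,b→33,9→18 19:s→34,v→32,a→9,b→19,9→9 20:s→26,v→9,a→28,b→35,9→20 21:s→28,v→17,a→21,b→19,9→9 22:s→36,v→33,a→21,b→22,9→22 23:s→37,v→9,a→17,b→23,9→9 24:s→38,v→37,a→15,b→39,9→9 25:s→37,v→23,a→21,b→25,9→9 26:s→9,v→9,a→40,b→26,9→26 27:s→9,v→40,a→27,b→41,9→9 28:s→40,v→9,a→28,b→34,9→9 29:s→42,v→34,a→9,b→29,9→9 30:s→40,v→28,a→30,b→29,9→9 31:s→43,v→35,a→30,b→31,9→31 32:s→34,v→9,a→9,b→32,9→9 33:s→36,v→9,a→17,b→33,9→33 34:s→42,v→9,a→9,b→34,9→9 35:s→43,v→9,a→28,b→35,9→35 36:s→43,v→9,a→28,b→36,9→37 37:s→44,v→9,a→28,b→37,9→9 38:s→9,v→44,a→27,b→38,9→9 39:s→44,v→37,a→30,b→39,9→9 40:s→9,v→9,a→40,b→42,9→9 41:s→9,v→42,a→9,b→41,9→9 42:s→9,v→9,a→9,b→42,9→9 43:s→9,v→9,a→40,b→43,9→44 44:s→9,v→9,a→40,b→44,9→9 [Hopcroft].
'vv': |S_i|=[64, 36, 4] end={s25,s54,s55,s61} rej; 2/2 single-dels accept.
'a9': run [64, 36, 3] end={s25,s38,s61} — reject; 2/2 del acc.
'bsv': N↓-sim [64, 55, 34, 4] end={s25,s54,s55,s61} rej; 3/3 deletions ∈↓L.
'ssss': run [64, 58, 41, 15, 2] end={s25,s61} — reject; 4/4 del acc.
'saba': N↓-sim [64, 58, 24, 11, 2] end={s25,s61} rej; 4/4 single-dels accept.
'sbbs99': |S_i|=[64, 58, 48, 42, 17, 10, 2] end={s25,s61} rej; 6/6 single-dels accept.
6 minimals (antichain).


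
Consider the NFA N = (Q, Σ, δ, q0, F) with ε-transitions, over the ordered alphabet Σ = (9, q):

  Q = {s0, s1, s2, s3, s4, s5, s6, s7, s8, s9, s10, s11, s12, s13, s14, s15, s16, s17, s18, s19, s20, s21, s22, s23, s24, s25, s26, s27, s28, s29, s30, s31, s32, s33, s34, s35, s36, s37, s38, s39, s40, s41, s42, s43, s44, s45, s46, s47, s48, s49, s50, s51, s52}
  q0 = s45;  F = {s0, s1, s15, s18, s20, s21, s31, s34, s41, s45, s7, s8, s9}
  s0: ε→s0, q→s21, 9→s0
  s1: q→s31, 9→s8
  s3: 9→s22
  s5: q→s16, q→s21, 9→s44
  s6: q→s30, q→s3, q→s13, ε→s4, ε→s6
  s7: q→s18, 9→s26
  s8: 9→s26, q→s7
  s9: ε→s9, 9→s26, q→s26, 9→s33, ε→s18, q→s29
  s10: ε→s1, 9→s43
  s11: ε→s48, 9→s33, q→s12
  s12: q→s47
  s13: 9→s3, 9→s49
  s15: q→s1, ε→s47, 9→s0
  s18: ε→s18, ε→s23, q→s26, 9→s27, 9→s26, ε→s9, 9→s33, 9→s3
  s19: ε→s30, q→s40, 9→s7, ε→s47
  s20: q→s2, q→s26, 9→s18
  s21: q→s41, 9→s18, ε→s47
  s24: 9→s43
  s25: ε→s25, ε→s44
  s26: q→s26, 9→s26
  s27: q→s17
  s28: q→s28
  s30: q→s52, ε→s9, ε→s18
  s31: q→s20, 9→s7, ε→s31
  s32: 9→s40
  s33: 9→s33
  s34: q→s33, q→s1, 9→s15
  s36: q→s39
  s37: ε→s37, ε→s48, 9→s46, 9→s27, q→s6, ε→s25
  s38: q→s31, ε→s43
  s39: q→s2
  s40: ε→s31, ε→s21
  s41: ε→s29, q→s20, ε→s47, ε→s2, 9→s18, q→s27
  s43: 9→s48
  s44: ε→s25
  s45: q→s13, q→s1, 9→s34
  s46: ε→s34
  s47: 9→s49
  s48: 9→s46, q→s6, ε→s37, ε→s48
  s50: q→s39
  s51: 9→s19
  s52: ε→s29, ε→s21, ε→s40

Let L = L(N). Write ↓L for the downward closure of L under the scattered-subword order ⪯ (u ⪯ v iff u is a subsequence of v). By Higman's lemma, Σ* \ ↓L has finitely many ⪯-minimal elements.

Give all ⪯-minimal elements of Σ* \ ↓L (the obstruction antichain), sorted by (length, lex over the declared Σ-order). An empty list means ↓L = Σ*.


|Q|=53, |F|=13, |δ|=105 (35 ε).
min D↑ (13 st, q0=0, F={7}): 0:9→1,q→2 1:9→3,q→2 2:9→4,q→5 3:9→6,q→2 4:9→7,q→8 5:9→8,q→9 6:9→6,q→10 7:9→7,q→7 8:9→7,q→11 9:9→11,q→7 10:9→11,q→12 11:9→7,q→7 12:9→11,q→9 (ε-aug+det+¬).
'q99': |S_i|=[25, 21, 13, 6] end={s17,s22,s26,s27,s3,s33} ∉↓L; 3/3 deletions ∈↓L.
'qqqq': N↓-sim [25, 21, 17, 12, 4] end={s17,s2,s26,s29} ∉↓L; 4/4 deletions ∈↓L.
'999q9q': run [25, 23, 22, 19, 17, 11, 3] end={s17,s26,s29} ∉↓L; 6/6 deletions ∈↓L.
3 obstructions.

min(Σ*\↓L) = [q99, qqqq, 999q9q].


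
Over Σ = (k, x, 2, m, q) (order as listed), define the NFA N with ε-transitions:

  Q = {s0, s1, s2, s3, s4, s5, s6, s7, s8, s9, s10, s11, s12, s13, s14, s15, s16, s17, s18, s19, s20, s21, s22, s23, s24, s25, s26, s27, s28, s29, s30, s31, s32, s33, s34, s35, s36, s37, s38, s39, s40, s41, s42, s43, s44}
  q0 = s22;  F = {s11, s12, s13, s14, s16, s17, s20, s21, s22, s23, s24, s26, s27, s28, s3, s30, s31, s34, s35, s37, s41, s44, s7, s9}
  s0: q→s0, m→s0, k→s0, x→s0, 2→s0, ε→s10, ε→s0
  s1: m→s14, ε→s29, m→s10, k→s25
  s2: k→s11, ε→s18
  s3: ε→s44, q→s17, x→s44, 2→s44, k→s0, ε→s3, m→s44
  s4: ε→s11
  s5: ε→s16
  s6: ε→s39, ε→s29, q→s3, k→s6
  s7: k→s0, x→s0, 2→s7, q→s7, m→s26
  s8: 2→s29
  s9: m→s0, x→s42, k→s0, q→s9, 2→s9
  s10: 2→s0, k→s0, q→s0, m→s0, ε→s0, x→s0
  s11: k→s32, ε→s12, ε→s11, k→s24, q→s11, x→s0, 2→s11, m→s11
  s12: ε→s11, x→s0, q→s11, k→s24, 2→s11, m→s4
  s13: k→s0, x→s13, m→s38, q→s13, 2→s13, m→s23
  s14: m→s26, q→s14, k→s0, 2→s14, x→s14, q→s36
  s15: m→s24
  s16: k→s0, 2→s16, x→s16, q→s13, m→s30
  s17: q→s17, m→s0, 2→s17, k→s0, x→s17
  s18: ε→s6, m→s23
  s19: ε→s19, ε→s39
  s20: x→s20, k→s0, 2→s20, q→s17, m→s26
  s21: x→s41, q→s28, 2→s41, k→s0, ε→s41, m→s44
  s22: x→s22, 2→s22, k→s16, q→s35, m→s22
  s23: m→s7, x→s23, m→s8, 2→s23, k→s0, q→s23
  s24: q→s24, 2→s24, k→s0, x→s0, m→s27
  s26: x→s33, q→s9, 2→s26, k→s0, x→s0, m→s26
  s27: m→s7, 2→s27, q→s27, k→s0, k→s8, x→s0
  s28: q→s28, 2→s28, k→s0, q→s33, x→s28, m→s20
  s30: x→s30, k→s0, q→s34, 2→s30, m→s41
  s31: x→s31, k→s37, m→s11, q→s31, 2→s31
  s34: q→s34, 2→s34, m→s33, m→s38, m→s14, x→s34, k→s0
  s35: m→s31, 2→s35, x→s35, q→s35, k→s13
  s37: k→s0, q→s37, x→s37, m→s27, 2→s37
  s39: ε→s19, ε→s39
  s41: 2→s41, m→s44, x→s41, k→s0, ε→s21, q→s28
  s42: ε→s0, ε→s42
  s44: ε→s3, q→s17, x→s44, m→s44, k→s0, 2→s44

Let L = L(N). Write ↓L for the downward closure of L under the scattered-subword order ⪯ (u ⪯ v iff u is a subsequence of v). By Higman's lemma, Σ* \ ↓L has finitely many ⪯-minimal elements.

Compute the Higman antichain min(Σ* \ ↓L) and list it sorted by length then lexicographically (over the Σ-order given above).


min(Σ*\↓L) = [kk, qmmx, kmmmqm].

|Q|=45, |F|=24, |δ|=172 (24 ε).
min D↑ (22 st, q0=0, F={3}): 0:k→1,x→0,2→0,m→0,q→2 1:k→3,x→1,2→1,m→4,q→5 2:k→5,x→2,2→2,m→6,q→2 3:k→3,x→3,2→3,m→3,q→3 4:k→3,x→4,2→4,m→7,q→8 5:k→3,x→5,2→5,m→9,q→5 6:k→10,x→6,2→6,m→11,q→6 7:k→3,x→7,2→7,m→12,q→13 8:k→3,x→8,2→8,m→14,q→8 9:k→3,x→9,2→9,m→15,q→9 10:k→3,x→10,2→10,m→16,q→10 11:k→17,x→3,2→11,m→11,q→11 12:k→3,x→12,2→12,m→12,q→18 13:k→3,x→13,2→13,m→19,q→13 14:k→3,x→14,2→14,m→20,q→14 15:k→3,x→3,2→15,m→20,q→15 16:k→3,x→3,2→16,m→15,q→16 17:k→3,x→3,2→17,m→16,q→17 18:k→3,x→18,2→18,m→3,q→18 19:k→3,x→19,2→19,m→20,q→18 20:k→3,x→3,2→20,m→20,q→21 21:k→3,x→3,2→21,m→3,q→21.
'kk': run [34, 28, 4] end={s0,s10,s29,s8} ∉↓L; 2/2 single-dels accept.
'qmmx': N↓-sim [34, 27, 23, 15, 4] end={s0,s10,s33,s42} ∉↓L; 4/4 single-dels accept.
'kmmmqm': run [34, 28, 23, 19, 10, 5, 2] end={s0,s10} — reject; 6/6 del acc.
3 obstructions.


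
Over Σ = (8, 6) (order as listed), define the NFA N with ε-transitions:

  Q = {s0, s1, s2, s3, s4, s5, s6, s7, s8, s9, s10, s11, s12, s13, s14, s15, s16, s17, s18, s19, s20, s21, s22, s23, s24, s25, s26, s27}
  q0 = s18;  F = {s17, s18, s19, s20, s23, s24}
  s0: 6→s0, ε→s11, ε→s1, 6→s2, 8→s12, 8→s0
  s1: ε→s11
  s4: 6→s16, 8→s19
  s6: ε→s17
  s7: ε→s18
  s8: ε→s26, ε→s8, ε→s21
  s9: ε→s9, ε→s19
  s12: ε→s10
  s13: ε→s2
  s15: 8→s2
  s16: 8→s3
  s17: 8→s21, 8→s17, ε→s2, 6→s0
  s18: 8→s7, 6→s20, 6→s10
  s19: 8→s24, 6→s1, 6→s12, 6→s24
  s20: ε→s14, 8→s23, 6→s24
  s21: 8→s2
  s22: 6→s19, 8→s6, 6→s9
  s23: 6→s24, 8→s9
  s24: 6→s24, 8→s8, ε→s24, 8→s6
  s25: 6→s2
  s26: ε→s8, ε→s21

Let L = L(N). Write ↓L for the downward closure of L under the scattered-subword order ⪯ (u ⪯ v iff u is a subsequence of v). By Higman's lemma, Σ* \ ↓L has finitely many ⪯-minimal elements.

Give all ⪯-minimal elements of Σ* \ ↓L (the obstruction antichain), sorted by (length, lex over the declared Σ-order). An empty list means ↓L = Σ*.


|Q|=28, |F|=6, |δ|=47 (17 ε).
min D↑ (7 st, q0=0, F={6}): 0:8→0,6→1 1:8→2,6→3 2:8→4,6→3 3:8→5,6→3 4:8→3,6→3 5:8→5,6→6 6:8→6,6→6 (ε-aug+det+¬).
'6686': N↓-sim [19, 17, 12, 11, 6] end={s0,s1,s10,s11,s12,s2} ∉↓L; 4/4 deletions ∈↓L.
'688886': run [19, 17, 15, 14, 12, 11, 6] end={s0,s1,s10,s11,s12,s2} rej; 6/6 del acc.
2 words, ⪯-incomp.

A = [6686, 688886].
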